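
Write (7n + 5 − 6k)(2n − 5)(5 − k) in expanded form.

70n^2 − 14kn^2 − 125n − 35kn − 125 + 175k + 12k^2n − 30k^2

(7n + 5 − 6k)(2n − 5)(5 − k)
= (14n^2 − 35n + 10n − 25 − 12kn + 30k)(5 − k)    [distributive law]
= (14n^2 − 25n − 25 − 12kn + 30k)(5 − k)    [combine like terms]
= 70n^2 − 14kn^2 − 125n + 25kn − 125 + 25k − 60kn + 12k^2n + 150k − 30k^2    [distributive law]
= 70n^2 − 14kn^2 − 125n − 35kn − 125 + 175k + 12k^2n − 30k^2    [combine like terms]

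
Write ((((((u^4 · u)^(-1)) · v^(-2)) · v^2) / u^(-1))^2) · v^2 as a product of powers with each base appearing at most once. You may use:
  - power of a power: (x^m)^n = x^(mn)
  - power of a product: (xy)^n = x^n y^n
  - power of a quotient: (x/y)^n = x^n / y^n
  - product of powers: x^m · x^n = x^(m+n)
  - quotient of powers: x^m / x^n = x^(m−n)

((((((u^4 · u)^(-1)) · v^(-2)) · v^2) / u^(-1))^2) · v^2
= ((((((u^4 · u)^(-1)) · v^(-2)) · v^2)^2) / ((u^(-1))^2)) · v^2    [power of a quotient]
= ((((((u^4 · u)^(-1)) · v^(-2))^2) · ((v^2)^2)) / ((u^(-1))^2)) · v^2    [power of a product]
= ((((((u^4 · u)^(-1))^2) · ((v^(-2))^2)) · ((v^2)^2)) / ((u^(-1))^2)) · v^2    [power of a product]
= (((((u^4 · u)^(-2)) · ((v^(-2))^2)) · ((v^2)^2)) / ((u^(-1))^2)) · v^2    [power of a power]
= ((((((u^4)^(-2)) · (u^(-2))) · ((v^(-2))^2)) · ((v^2)^2)) / ((u^(-1))^2)) · v^2    [power of a product]
= ((((u^(-8) · (u^(-2))) · ((v^(-2))^2)) · ((v^2)^2)) / ((u^(-1))^2)) · v^2    [power of a power]
= (((u^(-10) · ((v^(-2))^2)) · ((v^2)^2)) / ((u^(-1))^2)) · v^2    [product of powers]
= (((u^(-10) · v^(-4)) · ((v^2)^2)) / ((u^(-1))^2)) · v^2    [power of a power]
= (((u^(-10) · v^(-4)) · v^4) / ((u^(-1))^2)) · v^2    [power of a power]
= (((u^(-10) · v^(-4)) · v^4) / u^(-2)) · v^2    [power of a power]
= u^(-8)v^2    [quotient of powers; product of powers]

u^(-8)v^2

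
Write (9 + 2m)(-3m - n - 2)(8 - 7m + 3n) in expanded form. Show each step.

(9 + 2m)(-3m - n - 2)(8 - 7m + 3n)
= (-27m - 9n - 18 - 6m² - 2mn - 4m)(8 - 7m + 3n)    [distributive law]
= (-31m - 9n - 18 - 6m² - 2mn)(8 - 7m + 3n)    [combine like terms]
= -248m + 217m² - 93mn - 72n + 63mn - 27n² - 144 + 126m - 54n - 48m² + 42m³ - 18m²n - 16mn + 14m²n - 6mn²    [distributive law]
= -122m + 169m² - 46mn - 126n - 27n² - 144 + 42m³ - 4m²n - 6mn²    [combine like terms]

-122m + 169m² - 46mn - 126n - 27n² - 144 + 42m³ - 4m²n - 6mn²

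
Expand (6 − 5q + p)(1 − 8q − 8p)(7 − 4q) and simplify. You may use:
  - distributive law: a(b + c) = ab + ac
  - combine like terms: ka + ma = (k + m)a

42 − 395q + 492q^2 − 329p + 412pq − 160q^3 − 128pq^2 − 56p^2 + 32p^2q

(6 − 5q + p)(1 − 8q − 8p)(7 − 4q)
= (6 − 48q − 48p − 5q + 40q^2 + 40pq + p − 8pq − 8p^2)(7 − 4q)    [distributive law]
= (6 − 53q − 47p + 40q^2 + 32pq − 8p^2)(7 − 4q)    [combine like terms]
= 42 − 24q − 371q + 212q^2 − 329p + 188pq + 280q^2 − 160q^3 + 224pq − 128pq^2 − 56p^2 + 32p^2q    [distributive law]
= 42 − 395q + 492q^2 − 329p + 412pq − 160q^3 − 128pq^2 − 56p^2 + 32p^2q    [combine like terms]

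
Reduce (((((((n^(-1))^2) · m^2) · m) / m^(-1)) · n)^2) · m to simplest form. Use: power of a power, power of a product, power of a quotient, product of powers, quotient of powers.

(((((((n^(-1))^2) · m^2) · m) / m^(-1)) · n)^2) · m
= (((((((n^(-1))^2) · m^2) · m) / m^(-1))^2) · (n^2)) · m    [power of a product]
= (((((((n^(-1))^2) · m^2) · m)^2) / ((m^(-1))^2)) · (n^2)) · m    [power of a quotient]
= (((((((n^(-1))^2) · m^2)^2) · (m^2)) / ((m^(-1))^2)) · (n^2)) · m    [power of a product]
= (((((((n^(-1))^2)^2) · ((m^2)^2)) · (m^2)) / ((m^(-1))^2)) · (n^2)) · m    [power of a product]
= ((((((n^(-1))^4) · ((m^2)^2)) · (m^2)) / ((m^(-1))^2)) · (n^2)) · m    [power of a power]
= ((((n^(-4) · ((m^2)^2)) · (m^2)) / ((m^(-1))^2)) · (n^2)) · m    [power of a power]
= ((((n^(-4) · m^4) · (m^2)) / ((m^(-1))^2)) · (n^2)) · m    [power of a power]
= ((((n^(-4) · m^4) · m^2) / m^(-2)) · (n^2)) · m    [power of a power]
= m^9·n^(-2)    [quotient of powers; product of powers]

m^9·n^(-2)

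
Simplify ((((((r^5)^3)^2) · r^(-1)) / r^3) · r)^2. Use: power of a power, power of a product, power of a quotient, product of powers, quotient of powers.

r^54

((((((r^5)^3)^2) · r^(-1)) / r^3) · r)^2
= ((((((r^5)^3)^2) · r^(-1)) / r^3)^2) · (r^2)    [power of a product]
= ((((((r^5)^3)^2) · r^(-1))^2) / ((r^3)^2)) · (r^2)    [power of a quotient]
= ((((((r^5)^3)^2)^2) · ((r^(-1))^2)) / ((r^3)^2)) · (r^2)    [power of a product]
= (((((r^5)^3)^4) · ((r^(-1))^2)) / ((r^3)^2)) · (r^2)    [power of a power]
= ((((r^5)^12) · ((r^(-1))^2)) / ((r^3)^2)) · (r^2)    [power of a power]
= ((r^60 · ((r^(-1))^2)) / ((r^3)^2)) · (r^2)    [power of a power]
= ((r^60 · r^(-2)) / ((r^3)^2)) · (r^2)    [power of a power]
= (r^58 / ((r^3)^2)) · (r^2)    [product of powers]
= (r^58 / r^6) · (r^2)    [power of a power]
= r^52 · (r^2)    [quotient of powers]
= r^54    [product of powers]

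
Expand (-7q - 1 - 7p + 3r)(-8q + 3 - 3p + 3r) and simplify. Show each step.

(-7q - 1 - 7p + 3r)(-8q + 3 - 3p + 3r)
= 56q^2 - 21q + 21pq - 21qr + 8q - 3 + 3p - 3r + 56pq - 21p + 21p^2 - 21pr - 24qr + 9r - 9pr + 9r^2    [distributive law]
= 56q^2 - 13q + 77pq - 45qr - 3 - 18p + 6r + 21p^2 - 30pr + 9r^2    [combine like terms]

56q^2 - 13q + 77pq - 45qr - 3 - 18p + 6r + 21p^2 - 30pr + 9r^2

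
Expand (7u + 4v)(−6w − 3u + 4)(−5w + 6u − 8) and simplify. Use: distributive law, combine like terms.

(7u + 4v)(−6w − 3u + 4)(−5w + 6u − 8)
= (−42uw − 21u^2 + 28u − 24vw − 12uv + 16v)(−5w + 6u − 8)    [distributive law]
= 210uw^2 − 252u^2w + 336uw + 105u^2w − 126u^3 + 168u^2 − 140uw + 168u^2 − 224u + 120vw^2 − 144uvw + 192vw + 60uvw − 72u^2v + 96uv − 80vw + 96uv − 128v    [distributive law]
= 210uw^2 − 147u^2w + 196uw − 126u^3 + 336u^2 − 224u + 120vw^2 − 84uvw + 112vw − 72u^2v + 192uv − 128v    [combine like terms]

210uw^2 − 147u^2w + 196uw − 126u^3 + 336u^2 − 224u + 120vw^2 − 84uvw + 112vw − 72u^2v + 192uv − 128v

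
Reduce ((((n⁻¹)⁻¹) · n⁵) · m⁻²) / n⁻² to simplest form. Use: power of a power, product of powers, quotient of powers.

m⁻²·n⁸

((((n⁻¹)⁻¹) · n⁵) · m⁻²) / n⁻²
= ((n · n⁵) · m⁻²) / n⁻²    [power of a power]
= (n⁶ · m⁻²) / n⁻²    [product of powers]
= m⁻²·n⁸    [quotient of powers]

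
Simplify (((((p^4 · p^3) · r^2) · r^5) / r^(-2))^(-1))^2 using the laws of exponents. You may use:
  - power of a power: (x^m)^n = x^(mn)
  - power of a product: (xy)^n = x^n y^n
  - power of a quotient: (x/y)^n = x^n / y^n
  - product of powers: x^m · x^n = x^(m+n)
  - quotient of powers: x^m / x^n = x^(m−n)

(((((p^4 · p^3) · r^2) · r^5) / r^(-2))^(-1))^2
= ((((p^4 · p^3) · r^2) · r^5) / r^(-2))^(-2)    [power of a power]
= ((((p^4 · p^3) · r^2) · r^5)^(-2)) / ((r^(-2))^(-2))    [power of a quotient]
= ((((p^4 · p^3) · r^2)^(-2)) · ((r^5)^(-2))) / ((r^(-2))^(-2))    [power of a product]
= ((((p^4 · p^3)^(-2)) · ((r^2)^(-2))) · ((r^5)^(-2))) / ((r^(-2))^(-2))    [power of a product]
= (((((p^4)^(-2)) · ((p^3)^(-2))) · ((r^2)^(-2))) · ((r^5)^(-2))) / ((r^(-2))^(-2))    [power of a product]
= (((p^(-8) · ((p^3)^(-2))) · ((r^2)^(-2))) · ((r^5)^(-2))) / ((r^(-2))^(-2))    [power of a power]
= (((p^(-8) · p^(-6)) · ((r^2)^(-2))) · ((r^5)^(-2))) / ((r^(-2))^(-2))    [power of a power]
= ((p^(-14) · ((r^2)^(-2))) · ((r^5)^(-2))) / ((r^(-2))^(-2))    [product of powers]
= ((p^(-14) · r^(-4)) · ((r^5)^(-2))) / ((r^(-2))^(-2))    [power of a power]
= ((p^(-14) · r^(-4)) · r^(-10)) / ((r^(-2))^(-2))    [power of a power]
= ((p^(-14) · r^(-4)) · r^(-10)) / r^4    [power of a power]
= p^(-14)r^(-18)    [quotient of powers; product of powers]

p^(-14)r^(-18)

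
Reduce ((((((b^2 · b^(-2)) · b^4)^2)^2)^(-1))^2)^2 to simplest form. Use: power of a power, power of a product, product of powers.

b^(-64)

((((((b^2 · b^(-2)) · b^4)^2)^2)^(-1))^2)^2
= (((((b^2 · b^(-2)) · b^4)^2)^2)^(-1))^4    [power of a power]
= ((((b^2 · b^(-2)) · b^4)^2)^2)^(-4)    [power of a power]
= (((b^2 · b^(-2)) · b^4)^2)^(-8)    [power of a power]
= ((b^2 · b^(-2)) · b^4)^(-16)    [power of a power]
= ((b^2 · b^(-2))^(-16)) · ((b^4)^(-16))    [power of a product]
= (((b^2)^(-16)) · ((b^(-2))^(-16))) · ((b^4)^(-16))    [power of a product]
= (b^(-32) · ((b^(-2))^(-16))) · ((b^4)^(-16))    [power of a power]
= (b^(-32) · b^32) · ((b^4)^(-16))    [power of a power]
= b^0 · ((b^4)^(-16))    [product of powers]
= b^0 · b^(-64)    [power of a power]
= b^(-64)    [product of powers]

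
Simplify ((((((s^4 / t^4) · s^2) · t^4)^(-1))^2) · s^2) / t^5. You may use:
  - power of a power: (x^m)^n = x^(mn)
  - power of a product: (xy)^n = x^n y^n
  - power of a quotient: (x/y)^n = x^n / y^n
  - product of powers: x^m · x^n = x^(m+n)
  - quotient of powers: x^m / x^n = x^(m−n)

((((((s^4 / t^4) · s^2) · t^4)^(-1))^2) · s^2) / t^5
= (((((s^4 / t^4) · s^2) · t^4)^(-2)) · s^2) / t^5    [power of a power]
= (((((s^4 / t^4) · s^2)^(-2)) · ((t^4)^(-2))) · s^2) / t^5    [power of a product]
= (((((s^4 / t^4)^(-2)) · ((s^2)^(-2))) · ((t^4)^(-2))) · s^2) / t^5    [power of a product]
= ((((((s^4)^(-2)) / ((t^4)^(-2))) · ((s^2)^(-2))) · ((t^4)^(-2))) · s^2) / t^5    [power of a quotient]
= ((((s^(-8) / ((t^4)^(-2))) · ((s^2)^(-2))) · ((t^4)^(-2))) · s^2) / t^5    [power of a power]
= ((((s^(-8) / t^(-8)) · ((s^2)^(-2))) · ((t^4)^(-2))) · s^2) / t^5    [power of a power]
= ((((s^(-8) / t^(-8)) · s^(-4)) · ((t^4)^(-2))) · s^2) / t^5    [power of a power]
= ((((s^(-8) / t^(-8)) · s^(-4)) · t^(-8)) · s^2) / t^5    [power of a power]
= s^(-10)·t^(-5)    [quotient of powers; product of powers]

s^(-10)·t^(-5)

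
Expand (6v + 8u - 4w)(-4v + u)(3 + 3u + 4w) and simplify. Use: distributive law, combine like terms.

(6v + 8u - 4w)(-4v + u)(3 + 3u + 4w)
= (-24v^2 + 6uv - 32uv + 8u^2 + 16vw - 4uw)(3 + 3u + 4w)    [distributive law]
= (-24v^2 - 26uv + 8u^2 + 16vw - 4uw)(3 + 3u + 4w)    [combine like terms]
= -72v^2 - 72uv^2 - 96v^2w - 78uv - 78u^2v - 104uvw + 24u^2 + 24u^3 + 32u^2w + 48vw + 48uvw + 64vw^2 - 12uw - 12u^2w - 16uw^2    [distributive law]
= -72v^2 - 72uv^2 - 96v^2w - 78uv - 78u^2v - 56uvw + 24u^2 + 24u^3 + 20u^2w + 48vw + 64vw^2 - 12uw - 16uw^2    [combine like terms]

-72v^2 - 72uv^2 - 96v^2w - 78uv - 78u^2v - 56uvw + 24u^2 + 24u^3 + 20u^2w + 48vw + 64vw^2 - 12uw - 16uw^2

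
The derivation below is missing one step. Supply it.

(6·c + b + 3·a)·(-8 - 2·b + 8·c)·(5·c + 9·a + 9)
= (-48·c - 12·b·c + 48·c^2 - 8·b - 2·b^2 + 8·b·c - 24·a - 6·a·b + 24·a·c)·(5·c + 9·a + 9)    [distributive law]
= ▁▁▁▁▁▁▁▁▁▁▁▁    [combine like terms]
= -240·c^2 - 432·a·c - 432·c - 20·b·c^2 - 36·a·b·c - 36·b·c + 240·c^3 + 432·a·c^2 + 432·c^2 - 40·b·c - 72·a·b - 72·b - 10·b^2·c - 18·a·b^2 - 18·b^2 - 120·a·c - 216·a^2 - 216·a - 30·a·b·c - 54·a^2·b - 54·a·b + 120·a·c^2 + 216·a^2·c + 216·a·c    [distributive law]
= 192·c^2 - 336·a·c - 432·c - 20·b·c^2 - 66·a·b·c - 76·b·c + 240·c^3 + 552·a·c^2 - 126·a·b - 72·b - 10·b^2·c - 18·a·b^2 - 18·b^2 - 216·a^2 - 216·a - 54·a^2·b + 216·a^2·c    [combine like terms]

Applying combine like terms to the line above:

(-48·c - 4·b·c + 48·c^2 - 8·b - 2·b^2 - 24·a - 6·a·b + 24·a·c)·(5·c + 9·a + 9)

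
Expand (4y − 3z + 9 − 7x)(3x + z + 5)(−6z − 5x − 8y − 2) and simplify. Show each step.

36xyz + 108x^2y − 96xy^2 − 60xy − 32y^2z − 80yz − 160y^2 − 400y + 111xz^2 + 206x^2z + 110xz + 18z^3 + 42z^2 − 258z + 82x^2 − 209x − 90 + 105x^3

(4y − 3z + 9 − 7x)(3x + z + 5)(−6z − 5x − 8y − 2)
= (12xy + 4yz + 20y − 9xz − 3z^2 − 15z + 27x + 9z + 45 − 21x^2 − 7xz − 35x)(−6z − 5x − 8y − 2)    [distributive law]
= (12xy + 4yz + 20y − 16xz − 3z^2 − 6z − 8x + 45 − 21x^2)(−6z − 5x − 8y − 2)    [combine like terms]
= −72xyz − 60x^2y − 96xy^2 − 24xy − 24yz^2 − 20xyz − 32y^2z − 8yz − 120yz − 100xy − 160y^2 − 40y + 96xz^2 + 80x^2z + 128xyz + 32xz + 18z^3 + 15xz^2 + 24yz^2 + 6z^2 + 36z^2 + 30xz + 48yz + 12z + 48xz + 40x^2 + 64xy + 16x − 270z − 225x − 360y − 90 + 126x^2z + 105x^3 + 168x^2y + 42x^2    [distributive law]
= 36xyz + 108x^2y − 96xy^2 − 60xy − 32y^2z − 80yz − 160y^2 − 400y + 111xz^2 + 206x^2z + 110xz + 18z^3 + 42z^2 − 258z + 82x^2 − 209x − 90 + 105x^3    [combine like terms]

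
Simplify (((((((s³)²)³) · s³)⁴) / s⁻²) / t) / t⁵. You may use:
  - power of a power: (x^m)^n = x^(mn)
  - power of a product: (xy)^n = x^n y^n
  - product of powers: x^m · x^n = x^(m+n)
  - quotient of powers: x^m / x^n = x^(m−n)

(((((((s³)²)³) · s³)⁴) / s⁻²) / t) / t⁵
= (((((((s³)²)³)⁴) · ((s³)⁴)) / s⁻²) / t) / t⁵    [power of a product]
= ((((((s³)²)¹²) · ((s³)⁴)) / s⁻²) / t) / t⁵    [power of a power]
= (((((s³)²⁴) · ((s³)⁴)) / s⁻²) / t) / t⁵    [power of a power]
= (((s⁷² · ((s³)⁴)) / s⁻²) / t) / t⁵    [power of a power]
= (((s⁷² · s¹²) / s⁻²) / t) / t⁵    [power of a power]
= ((s⁸⁴ / s⁻²) / t) / t⁵    [product of powers]
= (s⁸⁶ / t) / t⁵    [quotient of powers]
= s⁸⁶·t⁻⁶    [quotient of powers; product of powers]

s⁸⁶·t⁻⁶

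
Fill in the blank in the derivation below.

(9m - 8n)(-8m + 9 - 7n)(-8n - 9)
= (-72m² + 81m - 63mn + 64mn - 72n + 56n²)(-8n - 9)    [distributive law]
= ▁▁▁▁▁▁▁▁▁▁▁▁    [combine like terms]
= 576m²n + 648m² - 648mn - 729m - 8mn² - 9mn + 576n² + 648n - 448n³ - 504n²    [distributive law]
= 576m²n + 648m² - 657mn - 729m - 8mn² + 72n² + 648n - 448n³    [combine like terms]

Applying combine like terms to the line above:

(-72m² + 81m + mn - 72n + 56n²)(-8n - 9)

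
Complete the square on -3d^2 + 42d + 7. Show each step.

-3d^2 + 42d + 7
= -3(d^2 - 14d) + 7    [factor out -3 from the d-terms]
= -3(d^2 - 14d + 49 - 49) + 7    [add and subtract 49 inside the bracket]
= -3(d - 7)^2 + 147 + 7    [perfect-square identity]
= -3(d - 7)^2 + 154    [combine constants]

-3(d - 7)^2 + 154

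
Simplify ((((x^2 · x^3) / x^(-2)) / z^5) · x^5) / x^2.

((((x^2 · x^3) / x^(-2)) / z^5) · x^5) / x^2
= (((x^5 / x^(-2)) / z^5) · x^5) / x^2    [product of powers]
= ((x^7 / z^5) · x^5) / x^2    [quotient of powers]
= x^10z^(-5)    [quotient of powers; product of powers]

x^10z^(-5)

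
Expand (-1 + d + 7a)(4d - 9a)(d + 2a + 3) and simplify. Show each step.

(-1 + d + 7a)(4d - 9a)(d + 2a + 3)
= (-4d + 9a + 4d^2 - 9ad + 28ad - 63a^2)(d + 2a + 3)    [distributive law]
= (-4d + 9a + 4d^2 + 19ad - 63a^2)(d + 2a + 3)    [combine like terms]
= -4d^2 - 8ad - 12d + 9ad + 18a^2 + 27a + 4d^3 + 8ad^2 + 12d^2 + 19ad^2 + 38a^2d + 57ad - 63a^2d - 126a^3 - 189a^2    [distributive law]
= 8d^2 + 58ad - 12d - 171a^2 + 27a + 4d^3 + 27ad^2 - 25a^2d - 126a^3    [combine like terms]

8d^2 + 58ad - 12d - 171a^2 + 27a + 4d^3 + 27ad^2 - 25a^2d - 126a^3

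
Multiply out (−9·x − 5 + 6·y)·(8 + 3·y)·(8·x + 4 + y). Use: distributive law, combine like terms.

−576·x^2 − 608·x + 84·x·y − 216·x^2·y + 117·x·y^2 − 160 + 92·y + 105·y^2 + 18·y^3

(−9·x − 5 + 6·y)·(8 + 3·y)·(8·x + 4 + y)
= (−72·x − 27·x·y − 40 − 15·y + 48·y + 18·y^2)·(8·x + 4 + y)    [distributive law]
= (−72·x − 27·x·y − 40 + 33·y + 18·y^2)·(8·x + 4 + y)    [combine like terms]
= −576·x^2 − 288·x − 72·x·y − 216·x^2·y − 108·x·y − 27·x·y^2 − 320·x − 160 − 40·y + 264·x·y + 132·y + 33·y^2 + 144·x·y^2 + 72·y^2 + 18·y^3    [distributive law]
= −576·x^2 − 608·x + 84·x·y − 216·x^2·y + 117·x·y^2 − 160 + 92·y + 105·y^2 + 18·y^3    [combine like terms]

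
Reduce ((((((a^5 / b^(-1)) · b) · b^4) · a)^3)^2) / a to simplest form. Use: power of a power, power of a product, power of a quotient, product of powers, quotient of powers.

a^35b^36

((((((a^5 / b^(-1)) · b) · b^4) · a)^3)^2) / a
= (((((a^5 / b^(-1)) · b) · b^4) · a)^6) / a    [power of a power]
= (((((a^5 / b^(-1)) · b) · b^4)^6) · (a^6)) / a    [power of a product]
= (((((a^5 / b^(-1)) · b)^6) · ((b^4)^6)) · (a^6)) / a    [power of a product]
= (((((a^5 / b^(-1))^6) · (b^6)) · ((b^4)^6)) · (a^6)) / a    [power of a product]
= ((((((a^5)^6) / ((b^(-1))^6)) · (b^6)) · ((b^4)^6)) · (a^6)) / a    [power of a quotient]
= ((((a^30 / ((b^(-1))^6)) · (b^6)) · ((b^4)^6)) · (a^6)) / a    [power of a power]
= ((((a^30 / b^(-6)) · (b^6)) · ((b^4)^6)) · (a^6)) / a    [power of a power]
= ((((a^30 / b^(-6)) · b^6) · b^24) · (a^6)) / a    [power of a power]
= a^35b^36    [quotient of powers; product of powers]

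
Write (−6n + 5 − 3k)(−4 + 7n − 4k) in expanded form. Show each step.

(−6n + 5 − 3k)(−4 + 7n − 4k)
= 24n − 42n^2 + 24kn − 20 + 35n − 20k + 12k − 21kn + 12k^2    [distributive law]
= 59n − 42n^2 + 3kn − 20 − 8k + 12k^2    [combine like terms]

59n − 42n^2 + 3kn − 20 − 8k + 12k^2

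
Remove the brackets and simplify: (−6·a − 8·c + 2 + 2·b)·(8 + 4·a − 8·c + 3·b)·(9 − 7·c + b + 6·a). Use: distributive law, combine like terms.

(−6·a − 8·c + 2 + 2·b)·(8 + 4·a − 8·c + 3·b)·(9 − 7·c + b + 6·a)
= (−48·a − 24·a² + 48·a·c − 18·a·b − 64·c − 32·a·c + 64·c² − 24·b·c + 16 + 8·a − 16·c + 6·b + 16·b + 8·a·b − 16·b·c + 6·b²)·(9 − 7·c + b + 6·a)    [distributive law]
= (−40·a − 24·a² + 16·a·c − 10·a·b − 80·c + 64·c² − 40·b·c + 16 + 22·b + 6·b²)·(9 − 7·c + b + 6·a)    [combine like terms]
= −360·a + 280·a·c − 40·a·b − 240·a² − 216·a² + 168·a²·c − 24·a²·b − 144·a³ + 144·a·c − 112·a·c² + 16·a·b·c + 96·a²·c − 90·a·b + 70·a·b·c − 10·a·b² − 60·a²·b − 720·c + 560·c² − 80·b·c − 480·a·c + 576·c² − 448·c³ + 64·b·c² + 384·a·c² − 360·b·c + 280·b·c² − 40·b²·c − 240·a·b·c + 144 − 112·c + 16·b + 96·a + 198·b − 154·b·c + 22·b² + 132·a·b + 54·b² − 42·b²·c + 6·b³ + 36·a·b²    [distributive law]
= −264·a − 56·a·c + 2·a·b − 456·a² + 264·a²·c − 84·a²·b − 144·a³ + 272·a·c² − 154·a·b·c + 26·a·b² − 832·c + 1136·c² − 594·b·c − 448·c³ + 344·b·c² − 82·b²·c + 144 + 214·b + 76·b² + 6·b³    [combine like terms]

−264·a − 56·a·c + 2·a·b − 456·a² + 264·a²·c − 84·a²·b − 144·a³ + 272·a·c² − 154·a·b·c + 26·a·b² − 832·c + 1136·c² − 594·b·c − 448·c³ + 344·b·c² − 82·b²·c + 144 + 214·b + 76·b² + 6·b³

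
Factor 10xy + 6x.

10xy + 6x
= 2(5xy + 3x)    [factor out 2]
= 2x(5y + 3)    [factor out x]

2x(5y + 3)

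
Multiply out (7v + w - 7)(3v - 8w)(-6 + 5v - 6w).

-231v² + 105v³ - 391v²w + 724vw + 278vw² - 288w² + 48w³ + 126v - 336w

(7v + w - 7)(3v - 8w)(-6 + 5v - 6w)
= (21v² - 56vw + 3vw - 8w² - 21v + 56w)(-6 + 5v - 6w)    [distributive law]
= (21v² - 53vw - 8w² - 21v + 56w)(-6 + 5v - 6w)    [combine like terms]
= -126v² + 105v³ - 126v²w + 318vw - 265v²w + 318vw² + 48w² - 40vw² + 48w³ + 126v - 105v² + 126vw - 336w + 280vw - 336w²    [distributive law]
= -231v² + 105v³ - 391v²w + 724vw + 278vw² - 288w² + 48w³ + 126v - 336w    [combine like terms]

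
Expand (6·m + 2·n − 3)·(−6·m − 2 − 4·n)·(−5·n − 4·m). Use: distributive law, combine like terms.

(6·m + 2·n − 3)·(−6·m − 2 − 4·n)·(−5·n − 4·m)
= (−36·m^2 − 12·m − 24·m·n − 12·m·n − 4·n − 8·n^2 + 18·m + 6 + 12·n)·(−5·n − 4·m)    [distributive law]
= (−36·m^2 + 6·m − 36·m·n + 8·n − 8·n^2 + 6)·(−5·n − 4·m)    [combine like terms]
= 180·m^2·n + 144·m^3 − 30·m·n − 24·m^2 + 180·m·n^2 + 144·m^2·n − 40·n^2 − 32·m·n + 40·n^3 + 32·m·n^2 − 30·n − 24·m    [distributive law]
= 324·m^2·n + 144·m^3 − 62·m·n − 24·m^2 + 212·m·n^2 − 40·n^2 + 40·n^3 − 30·n − 24·m    [combine like terms]

324·m^2·n + 144·m^3 − 62·m·n − 24·m^2 + 212·m·n^2 − 40·n^2 + 40·n^3 − 30·n − 24·m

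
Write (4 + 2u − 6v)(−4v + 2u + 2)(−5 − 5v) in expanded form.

100v + 20v^2 − 60u + 40uv − 40 + 100uv^2 − 20u^2 − 20u^2v − 120v^3

(4 + 2u − 6v)(−4v + 2u + 2)(−5 − 5v)
= (−16v + 8u + 8 − 8uv + 4u^2 + 4u + 24v^2 − 12uv − 12v)(−5 − 5v)    [distributive law]
= (−28v + 12u + 8 − 20uv + 4u^2 + 24v^2)(−5 − 5v)    [combine like terms]
= 140v + 140v^2 − 60u − 60uv − 40 − 40v + 100uv + 100uv^2 − 20u^2 − 20u^2v − 120v^2 − 120v^3    [distributive law]
= 100v + 20v^2 − 60u + 40uv − 40 + 100uv^2 − 20u^2 − 20u^2v − 120v^3    [combine like terms]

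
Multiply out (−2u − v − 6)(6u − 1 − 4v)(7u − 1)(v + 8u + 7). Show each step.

(−2u − v − 6)(6u − 1 − 4v)(7u − 1)(v + 8u + 7)
= (−12u^2 + 2u + 8uv − 6uv + v + 4v^2 − 36u + 6 + 24v)(7u − 1)(v + 8u + 7)    [distributive law]
= (−12u^2 − 34u + 2uv + 25v + 4v^2 + 6)(7u − 1)(v + 8u + 7)    [combine like terms]
= (−84u^3 + 12u^2 − 238u^2 + 34u + 14u^2v − 2uv + 175uv − 25v + 28uv^2 − 4v^2 + 42u − 6)(v + 8u + 7)    [distributive law]
= (−84u^3 − 226u^2 + 76u + 14u^2v + 173uv − 25v + 28uv^2 − 4v^2 − 6)(v + 8u + 7)    [combine like terms]
= −84u^3v − 672u^4 − 588u^3 − 226u^2v − 1808u^3 − 1582u^2 + 76uv + 608u^2 + 532u + 14u^2v^2 + 112u^3v + 98u^2v + 173uv^2 + 1384u^2v + 1211uv − 25v^2 − 200uv − 175v + 28uv^3 + 224u^2v^2 + 196uv^2 − 4v^3 − 32uv^2 − 28v^2 − 6v − 48u − 42    [distributive law]
= 28u^3v − 672u^4 − 2396u^3 + 1256u^2v − 974u^2 + 1087uv + 484u + 238u^2v^2 + 337uv^2 − 53v^2 − 181v + 28uv^3 − 4v^3 − 42    [combine like terms]

28u^3v − 672u^4 − 2396u^3 + 1256u^2v − 974u^2 + 1087uv + 484u + 238u^2v^2 + 337uv^2 − 53v^2 − 181v + 28uv^3 − 4v^3 − 42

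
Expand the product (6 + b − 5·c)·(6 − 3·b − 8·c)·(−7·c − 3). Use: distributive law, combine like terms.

−18·c − 108 + 63·b·c + 36·b + 426·c^2 + 21·b^2·c + 9·b^2 − 49·b·c^2 − 280·c^3

(6 + b − 5·c)·(6 − 3·b − 8·c)·(−7·c − 3)
= (36 − 18·b − 48·c + 6·b − 3·b^2 − 8·b·c − 30·c + 15·b·c + 40·c^2)·(−7·c − 3)    [distributive law]
= (36 − 12·b − 78·c − 3·b^2 + 7·b·c + 40·c^2)·(−7·c − 3)    [combine like terms]
= −252·c − 108 + 84·b·c + 36·b + 546·c^2 + 234·c + 21·b^2·c + 9·b^2 − 49·b·c^2 − 21·b·c − 280·c^3 − 120·c^2    [distributive law]
= −18·c − 108 + 63·b·c + 36·b + 426·c^2 + 21·b^2·c + 9·b^2 − 49·b·c^2 − 280·c^3    [combine like terms]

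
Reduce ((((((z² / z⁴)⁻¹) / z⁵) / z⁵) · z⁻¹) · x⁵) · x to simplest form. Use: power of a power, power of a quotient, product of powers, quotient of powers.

x⁶z⁻⁹

((((((z² / z⁴)⁻¹) / z⁵) / z⁵) · z⁻¹) · x⁵) · x
= (((((((z²)⁻¹) / ((z⁴)⁻¹)) / z⁵) / z⁵) · z⁻¹) · x⁵) · x    [power of a quotient]
= (((((z⁻² / ((z⁴)⁻¹)) / z⁵) / z⁵) · z⁻¹) · x⁵) · x    [power of a power]
= (((((z⁻² / z⁻⁴) / z⁵) / z⁵) · z⁻¹) · x⁵) · x    [power of a power]
= ((((z² / z⁵) / z⁵) · z⁻¹) · x⁵) · x    [quotient of powers]
= (((z⁻³ / z⁵) · z⁻¹) · x⁵) · x    [quotient of powers]
= ((z⁻⁸ · z⁻¹) · x⁵) · x    [quotient of powers]
= (z⁻⁹ · x⁵) · x    [product of powers]
= x⁶z⁻⁹    [product of powers]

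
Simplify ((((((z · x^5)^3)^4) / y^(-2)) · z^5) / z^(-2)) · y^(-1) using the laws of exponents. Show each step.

((((((z · x^5)^3)^4) / y^(-2)) · z^5) / z^(-2)) · y^(-1)
= (((((z · x^5)^12) / y^(-2)) · z^5) / z^(-2)) · y^(-1)    [power of a power]
= (((((z^12) · ((x^5)^12)) / y^(-2)) · z^5) / z^(-2)) · y^(-1)    [power of a product]
= ((((z^12 · x^60) / y^(-2)) · z^5) / z^(-2)) · y^(-1)    [power of a power]
= x^60·y·z^19    [quotient of powers; product of powers]

x^60·y·z^19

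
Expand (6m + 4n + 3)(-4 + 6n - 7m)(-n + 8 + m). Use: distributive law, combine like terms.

(6m + 4n + 3)(-4 + 6n - 7m)(-n + 8 + m)
= (-24m + 36mn - 42m^2 - 16n + 24n^2 - 28mn - 12 + 18n - 21m)(-n + 8 + m)    [distributive law]
= (-45m + 8mn - 42m^2 + 2n + 24n^2 - 12)(-n + 8 + m)    [combine like terms]
= 45mn - 360m - 45m^2 - 8mn^2 + 64mn + 8m^2n + 42m^2n - 336m^2 - 42m^3 - 2n^2 + 16n + 2mn - 24n^3 + 192n^2 + 24mn^2 + 12n - 96 - 12m    [distributive law]
= 111mn - 372m - 381m^2 + 16mn^2 + 50m^2n - 42m^3 + 190n^2 + 28n - 24n^3 - 96    [combine like terms]

111mn - 372m - 381m^2 + 16mn^2 + 50m^2n - 42m^3 + 190n^2 + 28n - 24n^3 - 96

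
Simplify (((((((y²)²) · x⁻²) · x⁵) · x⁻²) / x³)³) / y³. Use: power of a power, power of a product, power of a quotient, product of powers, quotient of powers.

x⁻⁶·y⁹

(((((((y²)²) · x⁻²) · x⁵) · x⁻²) / x³)³) / y³
= (((((((y²)²) · x⁻²) · x⁵) · x⁻²)³) / ((x³)³)) / y³    [power of a quotient]
= (((((((y²)²) · x⁻²) · x⁵)³) · ((x⁻²)³)) / ((x³)³)) / y³    [power of a product]
= (((((((y²)²) · x⁻²)³) · ((x⁵)³)) · ((x⁻²)³)) / ((x³)³)) / y³    [power of a product]
= (((((((y²)²)³) · ((x⁻²)³)) · ((x⁵)³)) · ((x⁻²)³)) / ((x³)³)) / y³    [power of a product]
= ((((((y²)⁶) · ((x⁻²)³)) · ((x⁵)³)) · ((x⁻²)³)) / ((x³)³)) / y³    [power of a power]
= ((((y¹² · ((x⁻²)³)) · ((x⁵)³)) · ((x⁻²)³)) / ((x³)³)) / y³    [power of a power]
= ((((y¹² · x⁻⁶) · ((x⁵)³)) · ((x⁻²)³)) / ((x³)³)) / y³    [power of a power]
= ((((y¹² · x⁻⁶) · x¹⁵) · ((x⁻²)³)) / ((x³)³)) / y³    [power of a power]
= ((((y¹² · x⁻⁶) · x¹⁵) · x⁻⁶) / ((x³)³)) / y³    [power of a power]
= ((((y¹² · x⁻⁶) · x¹⁵) · x⁻⁶) / x⁹) / y³    [power of a power]
= x⁻⁶·y⁹    [quotient of powers; product of powers]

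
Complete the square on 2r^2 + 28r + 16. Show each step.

2r^2 + 28r + 16
= 2(r^2 + 14r) + 16    [factor out 2 from the r-terms]
= 2(r^2 + 14r + 49 - 49) + 16    [add and subtract 49 inside the bracket]
= 2(r + 7)^2 - 98 + 16    [perfect-square identity]
= 2(r + 7)^2 - 82    [combine constants]

2(r + 7)^2 - 82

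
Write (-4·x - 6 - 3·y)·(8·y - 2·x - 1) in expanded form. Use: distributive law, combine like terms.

-26·x·y + 8·x^2 + 16·x - 45·y + 6 - 24·y^2

(-4·x - 6 - 3·y)·(8·y - 2·x - 1)
= -32·x·y + 8·x^2 + 4·x - 48·y + 12·x + 6 - 24·y^2 + 6·x·y + 3·y    [distributive law]
= -26·x·y + 8·x^2 + 16·x - 45·y + 6 - 24·y^2    [combine like terms]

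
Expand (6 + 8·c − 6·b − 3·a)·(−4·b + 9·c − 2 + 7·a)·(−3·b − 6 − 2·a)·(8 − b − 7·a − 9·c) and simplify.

(6 + 8·c − 6·b − 3·a)·(−4·b + 9·c − 2 + 7·a)·(−3·b − 6 − 2·a)·(8 − b − 7·a − 9·c)
= (−24·b + 54·c − 12 + 42·a − 32·b·c + 72·c^2 − 16·c + 56·a·c + 24·b^2 − 54·b·c + 12·b − 42·a·b + 12·a·b − 27·a·c + 6·a − 21·a^2)·(−3·b − 6 − 2·a)·(8 − b − 7·a − 9·c)    [distributive law]
= (−12·b + 38·c − 12 + 48·a − 86·b·c + 72·c^2 + 29·a·c + 24·b^2 − 30·a·b − 21·a^2)·(−3·b − 6 − 2·a)·(8 − b − 7·a − 9·c)    [combine like terms]
= (36·b^2 + 72·b + 24·a·b − 114·b·c − 228·c − 76·a·c + 36·b + 72 + 24·a − 144·a·b − 288·a − 96·a^2 + 258·b^2·c + 516·b·c + 172·a·b·c − 216·b·c^2 − 432·c^2 − 144·a·c^2 − 87·a·b·c − 174·a·c − 58·a^2·c − 72·b^3 − 144·b^2 − 48·a·b^2 + 90·a·b^2 + 180·a·b + 60·a^2·b + 63·a^2·b + 126·a^2 + 42·a^3)·(8 − b − 7·a − 9·c)    [distributive law]
= (−108·b^2 + 108·b + 60·a·b + 402·b·c − 228·c − 250·a·c + 72 − 264·a + 30·a^2 + 258·b^2·c + 85·a·b·c − 216·b·c^2 − 432·c^2 − 144·a·c^2 − 58·a^2·c − 72·b^3 + 42·a·b^2 + 123·a^2·b + 42·a^3)·(8 − b − 7·a − 9·c)    [combine like terms]
= −864·b^2 + 108·b^3 + 756·a·b^2 + 972·b^2·c + 864·b − 108·b^2 − 756·a·b − 972·b·c + 480·a·b − 60·a·b^2 − 420·a^2·b − 540·a·b·c + 3216·b·c − 402·b^2·c − 2814·a·b·c − 3618·b·c^2 − 1824·c + 228·b·c + 1596·a·c + 2052·c^2 − 2000·a·c + 250·a·b·c + 1750·a^2·c + 2250·a·c^2 + 576 − 72·b − 504·a − 648·c − 2112·a + 264·a·b + 1848·a^2 + 2376·a·c + 240·a^2 − 30·a^2·b − 210·a^3 − 270·a^2·c + 2064·b^2·c − 258·b^3·c − 1806·a·b^2·c − 2322·b^2·c^2 + 680·a·b·c − 85·a·b^2·c − 595·a^2·b·c − 765·a·b·c^2 − 1728·b·c^2 + 216·b^2·c^2 + 1512·a·b·c^2 + 1944·b·c^3 − 3456·c^2 + 432·b·c^2 + 3024·a·c^2 + 3888·c^3 − 1152·a·c^2 + 144·a·b·c^2 + 1008·a^2·c^2 + 1296·a·c^3 − 464·a^2·c + 58·a^2·b·c + 406·a^3·c + 522·a^2·c^2 − 576·b^3 + 72·b^4 + 504·a·b^3 + 648·b^3·c + 336·a·b^2 − 42·a·b^3 − 294·a^2·b^2 − 378·a·b^2·c + 984·a^2·b − 123·a^2·b^2 − 861·a^3·b − 1107·a^2·b·c + 336·a^3 − 42·a^3·b − 294·a^4 − 378·a^3·c    [distributive law]
= −972·b^2 − 468·b^3 + 1032·a·b^2 + 2634·b^2·c + 792·b − 12·a·b + 2472·b·c + 534·a^2·b − 2424·a·b·c − 4914·b·c^2 − 2472·c + 1972·a·c − 1404·c^2 + 1016·a^2·c + 4122·a·c^2 + 576 − 2616·a + 2088·a^2 + 126·a^3 + 390·b^3·c − 2269·a·b^2·c − 2106·b^2·c^2 − 1644·a^2·b·c + 891·a·b·c^2 + 1944·b·c^3 + 3888·c^3 + 1530·a^2·c^2 + 1296·a·c^3 + 28·a^3·c + 72·b^4 + 462·a·b^3 − 417·a^2·b^2 − 903·a^3·b − 294·a^4    [combine like terms]

−972·b^2 − 468·b^3 + 1032·a·b^2 + 2634·b^2·c + 792·b − 12·a·b + 2472·b·c + 534·a^2·b − 2424·a·b·c − 4914·b·c^2 − 2472·c + 1972·a·c − 1404·c^2 + 1016·a^2·c + 4122·a·c^2 + 576 − 2616·a + 2088·a^2 + 126·a^3 + 390·b^3·c − 2269·a·b^2·c − 2106·b^2·c^2 − 1644·a^2·b·c + 891·a·b·c^2 + 1944·b·c^3 + 3888·c^3 + 1530·a^2·c^2 + 1296·a·c^3 + 28·a^3·c + 72·b^4 + 462·a·b^3 − 417·a^2·b^2 − 903·a^3·b − 294·a^4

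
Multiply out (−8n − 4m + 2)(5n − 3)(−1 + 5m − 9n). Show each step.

(−8n − 4m + 2)(5n − 3)(−1 + 5m − 9n)
= (−40n^2 + 24n − 20mn + 12m + 10n − 6)(−1 + 5m − 9n)    [distributive law]
= (−40n^2 + 34n − 20mn + 12m − 6)(−1 + 5m − 9n)    [combine like terms]
= 40n^2 − 200mn^2 + 360n^3 − 34n + 170mn − 306n^2 + 20mn − 100m^2n + 180mn^2 − 12m + 60m^2 − 108mn + 6 − 30m + 54n    [distributive law]
= −266n^2 − 20mn^2 + 360n^3 + 20n + 82mn − 100m^2n − 42m + 60m^2 + 6    [combine like terms]

−266n^2 − 20mn^2 + 360n^3 + 20n + 82mn − 100m^2n − 42m + 60m^2 + 6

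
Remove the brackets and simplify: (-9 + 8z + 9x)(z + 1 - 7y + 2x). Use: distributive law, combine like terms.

(-9 + 8z + 9x)(z + 1 - 7y + 2x)
= -9z - 9 + 63y - 18x + 8z² + 8z - 56yz + 16xz + 9xz + 9x - 63xy + 18x²    [distributive law]
= -z - 9 + 63y - 9x + 8z² - 56yz + 25xz - 63xy + 18x²    [combine like terms]

-z - 9 + 63y - 9x + 8z² - 56yz + 25xz - 63xy + 18x²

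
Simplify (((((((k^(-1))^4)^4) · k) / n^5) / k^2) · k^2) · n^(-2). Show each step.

(((((((k^(-1))^4)^4) · k) / n^5) / k^2) · k^2) · n^(-2)
= ((((((k^(-1))^16) · k) / n^5) / k^2) · k^2) · n^(-2)    [power of a power]
= ((((k^(-16) · k) / n^5) / k^2) · k^2) · n^(-2)    [power of a power]
= (((k^(-15) / n^5) / k^2) · k^2) · n^(-2)    [product of powers]
= k^(-15)·n^(-7)    [quotient of powers; product of powers]

k^(-15)·n^(-7)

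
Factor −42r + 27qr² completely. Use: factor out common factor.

−42r + 27qr²
= 3(−14r + 9qr²)    [factor out 3]
= 3r(−14 + 9qr)    [factor out r]

3r(−14 + 9qr)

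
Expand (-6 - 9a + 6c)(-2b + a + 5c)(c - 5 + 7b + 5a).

(-6 - 9a + 6c)(-2b + a + 5c)(c - 5 + 7b + 5a)
= (12b - 6a - 30c + 18ab - 9a^2 - 45ac - 12bc + 6ac + 30c^2)(c - 5 + 7b + 5a)    [distributive law]
= (12b - 6a - 30c + 18ab - 9a^2 - 39ac - 12bc + 30c^2)(c - 5 + 7b + 5a)    [combine like terms]
= 12bc - 60b + 84b^2 + 60ab - 6ac + 30a - 42ab - 30a^2 - 30c^2 + 150c - 210bc - 150ac + 18abc - 90ab + 126ab^2 + 90a^2b - 9a^2c + 45a^2 - 63a^2b - 45a^3 - 39ac^2 + 195ac - 273abc - 195a^2c - 12bc^2 + 60bc - 84b^2c - 60abc + 30c^3 - 150c^2 + 210bc^2 + 150ac^2    [distributive law]
= -138bc - 60b + 84b^2 - 72ab + 39ac + 30a + 15a^2 - 180c^2 + 150c - 315abc + 126ab^2 + 27a^2b - 204a^2c - 45a^3 + 111ac^2 + 198bc^2 - 84b^2c + 30c^3    [combine like terms]

-138bc - 60b + 84b^2 - 72ab + 39ac + 30a + 15a^2 - 180c^2 + 150c - 315abc + 126ab^2 + 27a^2b - 204a^2c - 45a^3 + 111ac^2 + 198bc^2 - 84b^2c + 30c^3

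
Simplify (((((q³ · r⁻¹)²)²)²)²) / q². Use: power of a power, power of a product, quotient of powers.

q⁴⁶r⁻¹⁶

(((((q³ · r⁻¹)²)²)²)²) / q²
= ((((q³ · r⁻¹)²)²)⁴) / q²    [power of a power]
= (((q³ · r⁻¹)²)⁸) / q²    [power of a power]
= ((q³ · r⁻¹)¹⁶) / q²    [power of a power]
= (((q³)¹⁶) · ((r⁻¹)¹⁶)) / q²    [power of a product]
= (q⁴⁸ · ((r⁻¹)¹⁶)) / q²    [power of a power]
= (q⁴⁸ · r⁻¹⁶) / q²    [power of a power]
= q⁴⁶r⁻¹⁶    [quotient of powers]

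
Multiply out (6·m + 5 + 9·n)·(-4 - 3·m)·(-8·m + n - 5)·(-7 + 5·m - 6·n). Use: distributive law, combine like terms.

(6·m + 5 + 9·n)·(-4 - 3·m)·(-8·m + n - 5)·(-7 + 5·m - 6·n)
= (-24·m - 18·m^2 - 20 - 15·m - 36·n - 27·m·n)·(-8·m + n - 5)·(-7 + 5·m - 6·n)    [distributive law]
= (-39·m - 18·m^2 - 20 - 36·n - 27·m·n)·(-8·m + n - 5)·(-7 + 5·m - 6·n)    [combine like terms]
= (312·m^2 - 39·m·n + 195·m + 144·m^3 - 18·m^2·n + 90·m^2 + 160·m - 20·n + 100 + 288·m·n - 36·n^2 + 180·n + 216·m^2·n - 27·m·n^2 + 135·m·n)·(-7 + 5·m - 6·n)    [distributive law]
= (402·m^2 + 384·m·n + 355·m + 144·m^3 + 198·m^2·n + 160·n + 100 - 36·n^2 - 27·m·n^2)·(-7 + 5·m - 6·n)    [combine like terms]
= -2814·m^2 + 2010·m^3 - 2412·m^2·n - 2688·m·n + 1920·m^2·n - 2304·m·n^2 - 2485·m + 1775·m^2 - 2130·m·n - 1008·m^3 + 720·m^4 - 864·m^3·n - 1386·m^2·n + 990·m^3·n - 1188·m^2·n^2 - 1120·n + 800·m·n - 960·n^2 - 700 + 500·m - 600·n + 252·n^2 - 180·m·n^2 + 216·n^3 + 189·m·n^2 - 135·m^2·n^2 + 162·m·n^3    [distributive law]
= -1039·m^2 + 1002·m^3 - 1878·m^2·n - 4018·m·n - 2295·m·n^2 - 1985·m + 720·m^4 + 126·m^3·n - 1323·m^2·n^2 - 1720·n - 708·n^2 - 700 + 216·n^3 + 162·m·n^3    [combine like terms]

-1039·m^2 + 1002·m^3 - 1878·m^2·n - 4018·m·n - 2295·m·n^2 - 1985·m + 720·m^4 + 126·m^3·n - 1323·m^2·n^2 - 1720·n - 708·n^2 - 700 + 216·n^3 + 162·m·n^3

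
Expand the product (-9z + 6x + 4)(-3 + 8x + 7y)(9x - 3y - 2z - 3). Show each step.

431xz + 52yz - 54z^2 - 57z - 744x^2z - 435xyz + 144xz^2 + 189y^2z + 126yz^2 - 18x^2 + 84xy - 150x + 432x^3 + 234x^2y - 126xy^2 - 48y + 36 - 84y^2

(-9z + 6x + 4)(-3 + 8x + 7y)(9x - 3y - 2z - 3)
= (27z - 72xz - 63yz - 18x + 48x^2 + 42xy - 12 + 32x + 28y)(9x - 3y - 2z - 3)    [distributive law]
= (27z - 72xz - 63yz + 14x + 48x^2 + 42xy - 12 + 28y)(9x - 3y - 2z - 3)    [combine like terms]
= 243xz - 81yz - 54z^2 - 81z - 648x^2z + 216xyz + 144xz^2 + 216xz - 567xyz + 189y^2z + 126yz^2 + 189yz + 126x^2 - 42xy - 28xz - 42x + 432x^3 - 144x^2y - 96x^2z - 144x^2 + 378x^2y - 126xy^2 - 84xyz - 126xy - 108x + 36y + 24z + 36 + 252xy - 84y^2 - 56yz - 84y    [distributive law]
= 431xz + 52yz - 54z^2 - 57z - 744x^2z - 435xyz + 144xz^2 + 189y^2z + 126yz^2 - 18x^2 + 84xy - 150x + 432x^3 + 234x^2y - 126xy^2 - 48y + 36 - 84y^2    [combine like terms]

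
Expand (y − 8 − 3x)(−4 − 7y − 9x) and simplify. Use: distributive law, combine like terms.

(y − 8 − 3x)(−4 − 7y − 9x)
= −4y − 7y^2 − 9xy + 32 + 56y + 72x + 12x + 21xy + 27x^2    [distributive law]
= 52y − 7y^2 + 12xy + 32 + 84x + 27x^2    [combine like terms]

52y − 7y^2 + 12xy + 32 + 84x + 27x^2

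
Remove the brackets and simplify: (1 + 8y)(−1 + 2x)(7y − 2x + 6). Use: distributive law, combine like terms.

−55y + 14x − 6 + 126xy − 4x² − 56y² + 112xy² − 32x²y

(1 + 8y)(−1 + 2x)(7y − 2x + 6)
= (−1 + 2x − 8y + 16xy)(7y − 2x + 6)    [distributive law]
= −7y + 2x − 6 + 14xy − 4x² + 12x − 56y² + 16xy − 48y + 112xy² − 32x²y + 96xy    [distributive law]
= −55y + 14x − 6 + 126xy − 4x² − 56y² + 112xy² − 32x²y    [combine like terms]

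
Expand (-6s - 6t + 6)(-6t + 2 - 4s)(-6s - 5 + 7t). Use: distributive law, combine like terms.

-192s^2t - 264st + 204st^2 + 96s^2 + 108s - 144s^3 - 516t^2 + 252t^3 + 324t - 60

(-6s - 6t + 6)(-6t + 2 - 4s)(-6s - 5 + 7t)
= (36st - 12s + 24s^2 + 36t^2 - 12t + 24st - 36t + 12 - 24s)(-6s - 5 + 7t)    [distributive law]
= (60st - 36s + 24s^2 + 36t^2 - 48t + 12)(-6s - 5 + 7t)    [combine like terms]
= -360s^2t - 300st + 420st^2 + 216s^2 + 180s - 252st - 144s^3 - 120s^2 + 168s^2t - 216st^2 - 180t^2 + 252t^3 + 288st + 240t - 336t^2 - 72s - 60 + 84t    [distributive law]
= -192s^2t - 264st + 204st^2 + 96s^2 + 108s - 144s^3 - 516t^2 + 252t^3 + 324t - 60    [combine like terms]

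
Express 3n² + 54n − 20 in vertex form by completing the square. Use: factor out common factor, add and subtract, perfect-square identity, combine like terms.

3n² + 54n − 20
= 3(n² + 18n) − 20    [factor out 3 from the n-terms]
= 3(n² + 18n + 81 − 81) − 20    [add and subtract 81 inside the bracket]
= 3(n + 9)² − 243 − 20    [perfect-square identity]
= 3(n + 9)² − 263    [combine constants]

3(n + 9)² − 263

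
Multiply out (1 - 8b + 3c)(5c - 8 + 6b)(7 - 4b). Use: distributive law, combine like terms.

-133c - 78bc - 56 + 522b - 616b² + 88b²c + 192b³ + 105c² - 60bc²

(1 - 8b + 3c)(5c - 8 + 6b)(7 - 4b)
= (5c - 8 + 6b - 40bc + 64b - 48b² + 15c² - 24c + 18bc)(7 - 4b)    [distributive law]
= (-19c - 8 + 70b - 22bc - 48b² + 15c²)(7 - 4b)    [combine like terms]
= -133c + 76bc - 56 + 32b + 490b - 280b² - 154bc + 88b²c - 336b² + 192b³ + 105c² - 60bc²    [distributive law]
= -133c - 78bc - 56 + 522b - 616b² + 88b²c + 192b³ + 105c² - 60bc²    [combine like terms]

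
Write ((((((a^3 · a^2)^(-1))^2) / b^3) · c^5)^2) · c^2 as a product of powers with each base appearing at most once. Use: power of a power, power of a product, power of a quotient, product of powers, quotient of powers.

a^(-20)b^(-6)c^12

((((((a^3 · a^2)^(-1))^2) / b^3) · c^5)^2) · c^2
= ((((((a^3 · a^2)^(-1))^2) / b^3)^2) · ((c^5)^2)) · c^2    [power of a product]
= ((((((a^3 · a^2)^(-1))^2)^2) / ((b^3)^2)) · ((c^5)^2)) · c^2    [power of a quotient]
= (((((a^3 · a^2)^(-1))^4) / ((b^3)^2)) · ((c^5)^2)) · c^2    [power of a power]
= ((((a^3 · a^2)^(-4)) / ((b^3)^2)) · ((c^5)^2)) · c^2    [power of a power]
= (((((a^3)^(-4)) · ((a^2)^(-4))) / ((b^3)^2)) · ((c^5)^2)) · c^2    [power of a product]
= (((a^(-12) · ((a^2)^(-4))) / ((b^3)^2)) · ((c^5)^2)) · c^2    [power of a power]
= (((a^(-12) · a^(-8)) / ((b^3)^2)) · ((c^5)^2)) · c^2    [power of a power]
= ((a^(-20) / ((b^3)^2)) · ((c^5)^2)) · c^2    [product of powers]
= ((a^(-20) / b^6) · ((c^5)^2)) · c^2    [power of a power]
= ((a^(-20) / b^6) · c^10) · c^2    [power of a power]
= a^(-20)b^(-6)c^12    [quotient of powers; product of powers]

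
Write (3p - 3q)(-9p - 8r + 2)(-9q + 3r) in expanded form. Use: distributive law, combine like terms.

243p^2q - 81p^2r + 297pqr - 72pr^2 - 54pq + 18pr - 243pq^2 - 216q^2r + 72qr^2 + 54q^2 - 18qr

(3p - 3q)(-9p - 8r + 2)(-9q + 3r)
= (-27p^2 - 24pr + 6p + 27pq + 24qr - 6q)(-9q + 3r)    [distributive law]
= 243p^2q - 81p^2r + 216pqr - 72pr^2 - 54pq + 18pr - 243pq^2 + 81pqr - 216q^2r + 72qr^2 + 54q^2 - 18qr    [distributive law]
= 243p^2q - 81p^2r + 297pqr - 72pr^2 - 54pq + 18pr - 243pq^2 - 216q^2r + 72qr^2 + 54q^2 - 18qr    [combine like terms]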